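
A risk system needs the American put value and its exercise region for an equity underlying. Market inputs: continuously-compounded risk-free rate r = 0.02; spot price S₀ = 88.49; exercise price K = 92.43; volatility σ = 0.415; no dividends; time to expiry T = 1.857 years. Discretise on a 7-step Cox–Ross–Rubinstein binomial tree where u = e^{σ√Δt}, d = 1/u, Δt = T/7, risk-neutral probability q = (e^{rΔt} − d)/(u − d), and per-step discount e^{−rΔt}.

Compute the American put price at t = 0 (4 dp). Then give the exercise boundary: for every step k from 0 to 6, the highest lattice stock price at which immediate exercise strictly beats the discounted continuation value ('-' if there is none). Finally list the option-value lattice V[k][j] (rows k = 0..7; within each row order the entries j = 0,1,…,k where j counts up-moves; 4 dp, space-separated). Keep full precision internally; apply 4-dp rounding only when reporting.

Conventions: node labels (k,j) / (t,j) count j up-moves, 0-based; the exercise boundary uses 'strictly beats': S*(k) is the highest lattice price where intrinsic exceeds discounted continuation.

price = 21.0394
boundary = - - - 46.6019 37.6334 46.6019 57.7077
tree:
21.0394
28.2235 12.8195
36.6419 18.6329 6.1192
45.8281 26.2441 9.8821 1.7571
54.7966 35.5411 15.5953 3.2659 0.0000
62.0391 45.8281 23.8338 6.0701 0.0000 0.0000
67.8878 54.7966 34.7223 11.2823 0.0000 0.0000 0.0000
72.6110 62.0391 45.8281 20.9698 0.0000 0.0000 0.0000 0.0000

Δt=0.26529  u=1.23831  d=0.80755  q=0.45911  discount=0.99471
step 7 (expiry): payoffs max(K−S,0) = 72.6110 62.0391 45.8281 20.9698 0.0000 0.0000 0.0000 0.0000
step 6: (k=6,j=0): S=24.5422, K−S=67.8878, hold=67.3987 ⇒ V=67.8878 exercise | (k=6,j=1): S=37.6334, K−S=54.7966, hold=54.3075 ⇒ V=54.7966 exercise | (k=6,j=2): S=57.7077, K−S=34.7223, hold=34.2332 ⇒ V=34.7223 exercise | (k=6,j=3): S=88.4900, K−S=3.9400, hold=11.2823 ⇒ V=11.2823 continue | (k=6,j=4): S=135.6921, K−S=0.0000, hold=0.0000 ⇒ V=0.0000 continue | (k=6,j=5): S=208.0727, K−S=0.0000, hold=0.0000 ⇒ V=0.0000 continue | (k=6,j=6): S=319.0623, K−S=0.0000, hold=0.0000 ⇒ V=0.0000 continue  boundary S*=57.7077
step 5: (k=5,j=0): S=30.3909, K−S=62.0391, hold=61.5500 ⇒ V=62.0391 exercise | (k=5,j=1): S=46.6019, K−S=45.8281, hold=45.3390 ⇒ V=45.8281 exercise | (k=5,j=2): S=71.4602, K−S=20.9698, hold=23.8338 ⇒ V=23.8338 continue | (k=5,j=3): S=109.5783, K−S=0.0000, hold=6.0701 ⇒ V=6.0701 continue | (k=5,j=4): S=168.0292, K−S=0.0000, hold=0.0000 ⇒ V=0.0000 continue | (k=5,j=5): S=257.6590, K−S=0.0000, hold=0.0000 ⇒ V=0.0000 continue  boundary S*=46.6019
step 4: (k=4,j=0): S=37.6334, K−S=54.7966, hold=54.3075 ⇒ V=54.7966 exercise | (k=4,j=1): S=57.7077, K−S=34.7223, hold=35.5411 ⇒ V=35.5411 continue | (k=4,j=2): S=88.4900, K−S=3.9400, hold=15.5953 ⇒ V=15.5953 continue | (k=4,j=3): S=135.6921, K−S=0.0000, hold=3.2659 ⇒ V=3.2659 continue | (k=4,j=4): S=208.0727, K−S=0.0000, hold=0.0000 ⇒ V=0.0000 continue  boundary S*=37.6334
step 3: (k=3,j=0): S=46.6019, K−S=45.8281, hold=45.7129 ⇒ V=45.8281 exercise | (k=3,j=1): S=71.4602, K−S=20.9698, hold=26.2441 ⇒ V=26.2441 continue | (k=3,j=2): S=109.5783, K−S=0.0000, hold=9.8821 ⇒ V=9.8821 continue | (k=3,j=3): S=168.0292, K−S=0.0000, hold=1.7571 ⇒ V=1.7571 continue  boundary S*=46.6019
step 2: (k=2,j=0): S=57.7077, K−S=34.7223, hold=36.6419 ⇒ V=36.6419 continue | (k=2,j=1): S=88.4900, K−S=3.9400, hold=18.6329 ⇒ V=18.6329 continue | (k=2,j=2): S=135.6921, K−S=0.0000, hold=6.1192 ⇒ V=6.1192 continue  boundary S*=-
step 1: (k=1,j=0): S=71.4602, K−S=20.9698, hold=28.2235 ⇒ V=28.2235 continue | (k=1,j=1): S=109.5783, K−S=0.0000, hold=12.8195 ⇒ V=12.8195 continue  boundary S*=-
step 0: (k=0,j=0): S=88.4900, K−S=3.9400, hold=21.0394 ⇒ V=21.0394 continue  boundary S*=-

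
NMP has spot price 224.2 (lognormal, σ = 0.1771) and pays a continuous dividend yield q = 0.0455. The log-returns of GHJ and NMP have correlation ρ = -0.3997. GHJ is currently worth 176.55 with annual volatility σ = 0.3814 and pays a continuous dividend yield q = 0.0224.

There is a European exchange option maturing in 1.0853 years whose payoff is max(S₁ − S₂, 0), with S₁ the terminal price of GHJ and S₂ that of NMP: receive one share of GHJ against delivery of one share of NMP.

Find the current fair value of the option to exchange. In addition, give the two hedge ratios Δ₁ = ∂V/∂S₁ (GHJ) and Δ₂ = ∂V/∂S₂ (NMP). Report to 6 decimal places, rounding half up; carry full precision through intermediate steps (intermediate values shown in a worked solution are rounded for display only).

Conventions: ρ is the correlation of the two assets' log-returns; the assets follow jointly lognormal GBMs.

σ_eff = √(σ₁² + σ₂² − 2ρσ₁σ₂) = √(0.3814² + 0.1771² − 2·-0.3997·0.3814·0.1771) = 0.480444
d₁ = (ln(S₁/S₂) + (q₂ − q₁ + σ_eff²/2)T) / (σ_eff√T) = (ln(176.55/224.2) + (0.0455 − 0.0224 + 0.115413)·1.0853) / 0.500516 = -0.177029
d₂ = d₁ − σ_eff√T = -0.177029 − 0.500516 = -0.677545
N(d₁) = 0.429743,  N(d₂) = 0.249030
V = S₁·e^{−q₁T}·N(d₁) − S₂·e^{−q₂T}·N(d₂) = 74.048839 − 53.142442 = 20.906397
Key observation: pricing in NMP-units makes this a unit-strike call on the ratio S₁/S₂ — the risk-free rate cancels and cannot affect the value.
Δ₁ = e^{−q₁T}·N(d₁) = 0.419421;  Δ₂ = −e^{−q₂T}·N(d₂) = -0.237031

exchange price = 20.906397
Δ1 = 0.419421
Δ2 = -0.237031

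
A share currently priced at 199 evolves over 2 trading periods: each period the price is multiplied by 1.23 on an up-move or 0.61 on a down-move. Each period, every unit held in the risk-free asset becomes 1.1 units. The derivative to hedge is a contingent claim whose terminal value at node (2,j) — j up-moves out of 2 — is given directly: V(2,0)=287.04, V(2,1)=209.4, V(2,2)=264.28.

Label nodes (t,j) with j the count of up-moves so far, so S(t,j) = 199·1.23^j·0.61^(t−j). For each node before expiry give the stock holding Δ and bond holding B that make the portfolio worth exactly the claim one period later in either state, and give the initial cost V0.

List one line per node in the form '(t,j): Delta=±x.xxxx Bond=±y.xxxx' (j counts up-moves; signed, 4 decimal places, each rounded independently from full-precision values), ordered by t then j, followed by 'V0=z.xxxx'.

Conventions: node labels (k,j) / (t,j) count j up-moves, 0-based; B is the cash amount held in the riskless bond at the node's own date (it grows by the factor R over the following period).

(0,0): Delta=0.1996 Bond=164.4817
(1,0): Delta=-1.0316 Bond=330.3889
(1,1): Delta=0.3616 Bond=141.2774
V0=204.2083

Since d<R<u, set p* = (R−d)/(u−d) = 0.7903; price each node as the discounted p*-expectation of its children.
Expiry values: V(2,0)=287.0400, V(2,1)=209.4000, V(2,2)=264.2800
Node (1,0) S=121.3900: V=(p*·209.4000+(1−p*)·287.0400)/1.1=205.1630; Δ=(209.4000−287.0400)/(149.3097−74.0479)=-1.0316; B=V−Δ·S=330.3889
Node (1,1) S=244.7700: V=(p*·264.2800+(1−p*)·209.4000)/1.1=229.7935; Δ=(264.2800−209.4000)/(301.0671−149.3097)=0.3616; B=V−Δ·S=141.2774
Node (0,0) S=199.0000: V=(p*·229.7935+(1−p*)·205.1630)/1.1=204.2083; Δ=(229.7935−205.1630)/(244.7700−121.3900)=0.1996; B=V−Δ·S=164.4817
Sanity check at the root: Δ(0,0)·S0 + B(0,0) reproduces V0 = 204.2083.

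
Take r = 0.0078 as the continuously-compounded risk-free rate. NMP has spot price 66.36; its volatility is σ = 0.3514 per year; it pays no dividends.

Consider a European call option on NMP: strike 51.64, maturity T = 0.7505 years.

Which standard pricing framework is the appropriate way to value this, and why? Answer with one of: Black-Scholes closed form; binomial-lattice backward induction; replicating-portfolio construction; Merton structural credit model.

Key observation: with NMP following a GBM at constant σ and r, the European call struck at 51.64 prices in closed form — nothing here needs a stepwise model or a balance sheet.

framework: Black-Scholes closed form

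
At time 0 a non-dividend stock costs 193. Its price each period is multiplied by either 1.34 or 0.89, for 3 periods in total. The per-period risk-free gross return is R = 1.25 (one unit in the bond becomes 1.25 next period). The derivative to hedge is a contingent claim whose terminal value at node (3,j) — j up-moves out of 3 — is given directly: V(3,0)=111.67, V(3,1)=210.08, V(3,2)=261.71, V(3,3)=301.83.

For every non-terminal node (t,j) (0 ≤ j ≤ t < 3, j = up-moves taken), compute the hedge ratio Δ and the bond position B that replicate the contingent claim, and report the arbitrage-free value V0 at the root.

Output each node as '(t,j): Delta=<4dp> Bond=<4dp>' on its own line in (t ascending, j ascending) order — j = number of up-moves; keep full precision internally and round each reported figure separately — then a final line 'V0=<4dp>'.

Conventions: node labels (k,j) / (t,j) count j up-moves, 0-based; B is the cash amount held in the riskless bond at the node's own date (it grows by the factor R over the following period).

No-arbitrage ⇒ martingale measure with p* = (R−d)/(u−d) = 0.8000.
At maturity the claim pays: V(3,0)=111.6700, V(3,1)=210.0800, V(3,2)=261.7100, V(3,3)=301.8300
(2,0): S=152.8753. Δ = (V_up−V_dn)/(S_up−S_dn) = (210.0800−111.6700)/(204.8529−136.0590) = 1.4305. V = [p*·210.0800 + (1−p*)·111.6700]/1.25 = 152.3184. B = V − Δ·S = -66.3705.
(2,1): S=230.1718. Δ = (V_up−V_dn)/(S_up−S_dn) = (261.7100−210.0800)/(308.4302−204.8529) = 0.4985. V = [p*·261.7100 + (1−p*)·210.0800]/1.25 = 201.1072. B = V − Δ·S = 86.3739.
(2,2): S=346.5508. Δ = (V_up−V_dn)/(S_up−S_dn) = (301.8300−261.7100)/(464.3781−308.4302) = 0.2573. V = [p*·301.8300 + (1−p*)·261.7100]/1.25 = 235.0448. B = V − Δ·S = 145.8892.
(1,0): S=171.7700. Δ = (V_up−V_dn)/(S_up−S_dn) = (201.1072−152.3184)/(230.1718−152.8753) = 0.6312. V = [p*·201.1072 + (1−p*)·152.3184]/1.25 = 153.0796. B = V − Δ·S = 44.6600.
(1,1): S=258.6200. Δ = (V_up−V_dn)/(S_up−S_dn) = (235.0448−201.1072)/(346.5508−230.1718) = 0.2916. V = [p*·235.0448 + (1−p*)·201.1072]/1.25 = 182.6058. B = V − Δ·S = 107.1889.
(0,0): S=193.0000. Δ = (V_up−V_dn)/(S_up−S_dn) = (182.6058−153.0796)/(258.6200−171.7700) = 0.3400. V = [p*·182.6058 + (1−p*)·153.0796]/1.25 = 141.3605. B = V − Δ·S = 75.7465.
Sanity check at the root: Δ(0,0)·S0 + B(0,0) reproduces V0 = 141.3605.

(0,0): Delta=0.3400 Bond=75.7465
(1,0): Delta=0.6312 Bond=44.6600
(1,1): Delta=0.2916 Bond=107.1889
(2,0): Delta=1.4305 Bond=-66.3705
(2,1): Delta=0.4985 Bond=86.3739
(2,2): Delta=0.2573 Bond=145.8892
V0=141.3605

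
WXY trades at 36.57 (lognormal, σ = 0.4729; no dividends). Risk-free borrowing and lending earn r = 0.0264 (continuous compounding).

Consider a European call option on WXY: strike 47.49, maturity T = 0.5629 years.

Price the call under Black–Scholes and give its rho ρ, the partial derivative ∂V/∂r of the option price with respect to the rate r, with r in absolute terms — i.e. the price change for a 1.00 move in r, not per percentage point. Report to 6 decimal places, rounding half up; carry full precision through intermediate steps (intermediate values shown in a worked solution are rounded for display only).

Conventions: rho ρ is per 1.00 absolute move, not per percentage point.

price = 2.097679
ρ = 5.046722

σ√T = 0.4729·√0.5629 = 0.354801
d₁ = (ln(S/K) + (r+σ²/2)T) / (σ√T) = (ln(36.57/47.49) + (0.0264+0.4729²/2)·0.5629) / 0.354801 = (-0.261291 + 0.077802) / 0.354801 = -0.517159
d₂ = d₁ − σ√T = -0.517159 − 0.354801 = -0.871960
e^{−rT} = 0.985249
N(d₁) = 0.302523,  N(d₂) = 0.191615
Call price V = S·N(d₁) − K·e^{−rT}·N(d₂) = 11.063255 − 8.965576 = 2.097679
ρ = K·T·e^{−rT}·N(d₂) = 5.046722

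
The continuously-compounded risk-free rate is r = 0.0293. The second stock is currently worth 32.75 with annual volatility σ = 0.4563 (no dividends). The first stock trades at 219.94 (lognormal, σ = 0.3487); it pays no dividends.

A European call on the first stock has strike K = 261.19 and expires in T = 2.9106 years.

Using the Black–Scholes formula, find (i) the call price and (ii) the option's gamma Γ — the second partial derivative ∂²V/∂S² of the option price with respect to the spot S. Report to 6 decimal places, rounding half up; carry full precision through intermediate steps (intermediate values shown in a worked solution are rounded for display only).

σ√T = 0.3487·√2.9106 = 0.594899
d₁ = (ln(S/K) + (r+σ²/2)T) / (σ√T) = (ln(219.94/261.19) + (0.0293+0.3487²/2)·2.9106) / 0.594899 = (-0.171893 + 0.262233) / 0.594899 = 0.151857
d₂ = d₁ − σ√T = 0.151857 − 0.594899 = -0.443042
e^{−rT} = 0.918255
N(d₁) = 0.560350,  N(d₂) = 0.328868
Call price V = S·N(d₁) − K·e^{−rT}·N(d₂) = 123.243419 − 78.875282 = 44.368137
φ(d₁) = (1/√(2π))·e^{−d₁²/2} = 0.394369
Γ = φ(d₁) / (S·σ·√T) = 0.003014

price = 44.368137
Γ = 0.003014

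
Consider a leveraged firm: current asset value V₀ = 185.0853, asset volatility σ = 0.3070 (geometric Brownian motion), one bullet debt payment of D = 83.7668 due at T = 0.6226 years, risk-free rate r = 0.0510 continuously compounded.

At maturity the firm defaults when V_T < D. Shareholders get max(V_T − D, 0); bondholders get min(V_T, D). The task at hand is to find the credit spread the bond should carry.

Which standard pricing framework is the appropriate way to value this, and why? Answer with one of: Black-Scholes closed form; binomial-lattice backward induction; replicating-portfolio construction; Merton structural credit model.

framework: Merton structural credit model

Key observation: the data describe a firm's assets (V₀ = 185.0853, GBM) and a single zero-coupon debt of face 83.7668, so credit quantities follow from equity-as-call in the structural model.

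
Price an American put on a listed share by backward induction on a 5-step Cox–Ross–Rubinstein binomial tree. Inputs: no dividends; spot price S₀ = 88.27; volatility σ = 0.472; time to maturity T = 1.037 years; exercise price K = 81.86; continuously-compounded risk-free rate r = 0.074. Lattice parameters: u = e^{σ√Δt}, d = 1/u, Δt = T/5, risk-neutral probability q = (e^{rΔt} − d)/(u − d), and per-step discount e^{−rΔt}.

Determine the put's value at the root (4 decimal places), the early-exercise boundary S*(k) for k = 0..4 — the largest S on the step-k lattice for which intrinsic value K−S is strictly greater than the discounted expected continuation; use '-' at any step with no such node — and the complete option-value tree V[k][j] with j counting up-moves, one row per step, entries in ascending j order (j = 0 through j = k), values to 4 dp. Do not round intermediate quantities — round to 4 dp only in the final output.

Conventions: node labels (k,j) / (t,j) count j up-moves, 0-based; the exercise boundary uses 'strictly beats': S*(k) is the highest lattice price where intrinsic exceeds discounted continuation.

price = 11.2416
boundary = - - - 46.3183 57.4257
tree:
11.2416
17.1521 5.2545
25.2667 8.9874 1.4141
35.5417 15.0422 2.7730 0.0000
44.5007 24.4343 5.4377 0.0000 0.0000
51.7268 35.5417 10.6633 0.0000 0.0000 0.0000

params: Δt=0.20740 u=1.23981 d=0.80658 q=0.48217 e^(-rΔt)=0.98477
t_5 payoffs: 51.7268 35.5417 10.6633 0.0000 0.0000 0.0000
t_4: node(4,0) S=37.3593 payoff=44.5007 vs cont=43.2539 → 44.5007 [stop]  node(4,1) S=57.4257 payoff=24.4343 vs cont=23.1876 → 24.4343 [stop]  node(4,2) S=88.2700 payoff=0.0000 vs cont=5.4377 → 5.4377 [wait]  node(4,3) S=135.6814 payoff=0.0000 vs cont=0.0000 → 0.0000 [wait]  node(4,4) S=208.5582 payoff=0.0000 vs cont=0.0000 → 0.0000 [wait]  ⇒ S*(4)=57.4257
t_3: node(3,0) S=46.3183 payoff=35.5417 vs cont=34.2949 → 35.5417 [stop]  node(3,1) S=71.1967 payoff=10.6633 vs cont=15.0422 → 15.0422 [wait]  node(3,2) S=109.4376 payoff=0.0000 vs cont=2.7730 → 2.7730 [wait]  node(3,3) S=168.2185 payoff=0.0000 vs cont=0.0000 → 0.0000 [wait]  ⇒ S*(3)=46.3183
t_2: node(2,0) S=57.4257 payoff=24.4343 vs cont=25.2667 → 25.2667 [wait]  node(2,1) S=88.2700 payoff=0.0000 vs cont=8.9874 → 8.9874 [wait]  node(2,2) S=135.6814 payoff=0.0000 vs cont=1.4141 → 1.4141 [wait]  ⇒ S*(2)=-
t_1: node(1,0) S=71.1967 payoff=10.6633 vs cont=17.1521 → 17.1521 [wait]  node(1,1) S=109.4376 payoff=0.0000 vs cont=5.2545 → 5.2545 [wait]  ⇒ S*(1)=-
t_0: node(0,0) S=88.2700 payoff=0.0000 vs cont=11.2416 → 11.2416 [wait]  ⇒ S*(0)=-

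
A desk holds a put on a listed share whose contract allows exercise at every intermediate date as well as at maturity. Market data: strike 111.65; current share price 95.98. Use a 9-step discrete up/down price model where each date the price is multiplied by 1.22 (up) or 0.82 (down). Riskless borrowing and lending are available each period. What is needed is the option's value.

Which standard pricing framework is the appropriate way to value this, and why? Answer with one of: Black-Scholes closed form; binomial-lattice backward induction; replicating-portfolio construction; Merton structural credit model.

framework: binomial-lattice backward induction

Key observation: an American put (K = 111.65, S₀ = 95.98) on a 9-date tree has no closed form — the optimal stopping decision is embedded and must be resolved recursively from expiry.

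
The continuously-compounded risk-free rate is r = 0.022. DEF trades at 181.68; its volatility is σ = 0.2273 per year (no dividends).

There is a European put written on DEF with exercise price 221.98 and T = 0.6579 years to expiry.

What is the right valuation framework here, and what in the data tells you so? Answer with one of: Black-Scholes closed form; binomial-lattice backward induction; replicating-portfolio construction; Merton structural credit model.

framework: Black-Scholes closed form

Key observation: a European claim on DEF (strike 221.98) — a lognormal (GBM) underlying with constant rate and volatility — has an exact closed-form value; no lattice or capital structure is involved.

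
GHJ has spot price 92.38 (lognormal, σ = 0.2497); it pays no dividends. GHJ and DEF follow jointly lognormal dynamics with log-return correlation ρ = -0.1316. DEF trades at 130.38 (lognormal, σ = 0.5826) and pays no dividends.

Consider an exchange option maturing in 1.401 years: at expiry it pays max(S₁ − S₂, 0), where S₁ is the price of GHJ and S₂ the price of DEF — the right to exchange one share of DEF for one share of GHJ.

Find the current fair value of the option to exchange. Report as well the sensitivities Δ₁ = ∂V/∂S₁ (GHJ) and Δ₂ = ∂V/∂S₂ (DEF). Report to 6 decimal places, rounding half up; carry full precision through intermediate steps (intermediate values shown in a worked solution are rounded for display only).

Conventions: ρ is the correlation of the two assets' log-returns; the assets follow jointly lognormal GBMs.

exchange price = 18.036957
Δ1 = 0.481574
Δ2 = -0.202875

σ_eff = √(σ₁² + σ₂² − 2ρσ₁σ₂) = √(0.2497² + 0.5826² − 2·-0.1316·0.2497·0.5826) = 0.663372
d₁ = (ln(S₁/S₂) + (q₂ − q₁ + σ_eff²/2)T) / (σ_eff√T) = (ln(92.38/130.38) + (0.0 − 0.0 + 0.220031)·1.401) / 0.785192 = -0.046204
d₂ = d₁ − σ_eff√T = -0.046204 − 0.785192 = -0.831397
N(d₁) = 0.481574,  N(d₂) = 0.202875
V = S₁·e^{−q₁T}·N(d₁) − S₂·e^{−q₂T}·N(d₂) = 44.487773 − 26.450816 = 18.036957
Key observation: no risk-free rate is needed — with the second asset as numeraire the exchange option is a call on the ratio S₁/S₂, and r cancels out of the value.
Δ₁ = e^{−q₁T}·N(d₁) = 0.481574;  Δ₂ = −e^{−q₂T}·N(d₂) = -0.202875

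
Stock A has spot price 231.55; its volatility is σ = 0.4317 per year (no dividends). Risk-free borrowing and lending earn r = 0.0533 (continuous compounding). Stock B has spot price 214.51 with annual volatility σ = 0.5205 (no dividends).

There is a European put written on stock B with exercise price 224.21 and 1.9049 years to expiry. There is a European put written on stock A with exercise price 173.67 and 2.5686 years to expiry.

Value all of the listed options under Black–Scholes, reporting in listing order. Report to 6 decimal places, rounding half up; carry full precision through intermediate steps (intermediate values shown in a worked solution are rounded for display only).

[stock B put K=224.21]
σ√T = 0.5205·√1.9049 = 0.718384
d₁ = (ln(S/K) + (r+σ²/2)T) / (σ√T) = (ln(214.51/224.21) + (0.0533+0.5205²/2)·1.9049) / 0.718384 = (-0.044227 + 0.359569) / 0.718384 = 0.438961
d₂ = d₁ − σ√T = 0.438961 − 0.718384 = -0.279424
e^{−rT} = 0.903453
N(−d₁) = 0.330345,  N(−d₂) = 0.610040
price = K·e^{−rT}·N(−d₂) − S·N(−d₁) = 123.571685 − 70.862314 = 52.709371
[stock A put K=173.67]
σ√T = 0.4317·√2.5686 = 0.691879
d₁ = (ln(S/K) + (r+σ²/2)T) / (σ√T) = (ln(231.55/173.67) + (0.0533+0.4317²/2)·2.5686) / 0.691879 = (0.287639 + 0.376255) / 0.691879 = 0.959551
d₂ = d₁ − σ√T = 0.959551 − 0.691879 = 0.267672
e^{−rT} = 0.872052
N(−d₁) = 0.168641,  N(−d₂) = 0.394476
price = K·e^{−rT}·N(−d₂) − S·N(−d₁) = 59.743066 − 39.048711 = 20.694356

price(stock B put K=224.21) = 52.709371
price(stock A put K=173.67) = 20.694356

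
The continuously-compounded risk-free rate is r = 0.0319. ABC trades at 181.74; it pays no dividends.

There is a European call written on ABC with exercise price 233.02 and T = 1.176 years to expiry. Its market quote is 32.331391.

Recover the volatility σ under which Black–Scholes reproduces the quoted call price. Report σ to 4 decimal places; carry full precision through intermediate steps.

sigma = 0.5909

At σ = 0.5909 the Black–Scholes value reproduces the quote:
σ√T = 0.5909·√1.176 = 0.640793
d₁ = (ln(S/K) + (r+σ²/2)T) / (σ√T) = (ln(181.74/233.02) + (0.0319+0.5909²/2)·1.176) / 0.640793 = (-0.248547 + 0.242822) / 0.640793 = -0.008934
d₂ = d₁ − σ√T = -0.008934 − 0.640793 = -0.649727
e^{−rT} = 0.963181
N(d₁) = 0.496436,  N(d₂) = 0.257934
V = S·N(d₁) − K·e^{−rT}·N(d₂) = 90.222235 − 57.890845 = 32.331391 (the quoted price), and the Black–Scholes price is strictly increasing in σ, so σ is unique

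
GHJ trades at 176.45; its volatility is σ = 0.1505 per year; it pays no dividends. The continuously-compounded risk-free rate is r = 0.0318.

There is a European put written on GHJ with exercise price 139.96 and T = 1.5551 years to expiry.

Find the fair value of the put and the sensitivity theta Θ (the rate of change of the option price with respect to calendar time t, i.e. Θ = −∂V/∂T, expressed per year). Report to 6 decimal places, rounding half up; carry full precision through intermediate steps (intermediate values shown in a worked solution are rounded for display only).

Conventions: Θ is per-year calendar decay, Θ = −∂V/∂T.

price = 0.844518
Θ = -0.857131

σ√T = 0.1505·√1.5551 = 0.187679
d₁ = (ln(S/K) + (r+σ²/2)T) / (σ√T) = (ln(176.45/139.96) + (0.0318+0.1505²/2)·1.5551) / 0.187679 = (0.231681 + 0.067064) / 0.187679 = 1.591786
d₂ = d₁ − σ√T = 1.591786 − 0.187679 = 1.404107
e^{−rT} = 0.951751
N(−d₁) = 0.055716,  N(−d₂) = 0.080144
Put price V = K·e^{−rT}·N(−d₂) − S·N(−d₁) = 10.675679 − 9.831161 = 0.844518
φ(d₁) = (1/√(2π))·e^{−d₁²/2} = 0.112384
Θ = −S·φ(d₁)·σ/(2√T) + r·K·e^{−rT}·N(−d₂) = −1.196617 + 0.339487 = -0.857131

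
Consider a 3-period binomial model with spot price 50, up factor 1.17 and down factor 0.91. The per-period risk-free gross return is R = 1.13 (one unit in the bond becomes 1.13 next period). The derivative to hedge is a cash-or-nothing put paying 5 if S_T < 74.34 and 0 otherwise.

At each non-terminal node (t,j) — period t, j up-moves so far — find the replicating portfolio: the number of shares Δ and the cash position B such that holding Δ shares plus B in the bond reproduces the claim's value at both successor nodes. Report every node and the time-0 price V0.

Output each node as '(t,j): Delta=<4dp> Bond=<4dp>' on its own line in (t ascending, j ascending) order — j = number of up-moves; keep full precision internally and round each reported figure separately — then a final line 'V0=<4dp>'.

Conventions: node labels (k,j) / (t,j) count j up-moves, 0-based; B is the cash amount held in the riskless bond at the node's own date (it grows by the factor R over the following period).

Under the risk-neutral measure, an up-move has probability p* = (R−d)/(u−d) = 0.8462 and values discount at R = 1.13.
Expiry values: V(3,0)=5.0000, V(3,1)=5.0000, V(3,2)=5.0000, V(3,3)=0.0000
(2,0): S=41.4050. Δ = (V_up−V_dn)/(S_up−S_dn) = (5.0000−5.0000)/(48.4438−37.6786) = 0.0000. V = [p*·5.0000 + (1−p*)·5.0000]/1.13 = 4.4248. B = V − Δ·S = 4.4248.
(2,1): S=53.2350. Δ = (V_up−V_dn)/(S_up−S_dn) = (5.0000−5.0000)/(62.2849−48.4438) = 0.0000. V = [p*·5.0000 + (1−p*)·5.0000]/1.13 = 4.4248. B = V − Δ·S = 4.4248.
(2,2): S=68.4450. Δ = (V_up−V_dn)/(S_up−S_dn) = (0.0000−5.0000)/(80.0806−62.2849) = -0.2810. V = [p*·0.0000 + (1−p*)·5.0000]/1.13 = 0.6807. B = V − Δ·S = 19.9115.
(1,0): S=45.5000. Δ = (V_up−V_dn)/(S_up−S_dn) = (4.4248−4.4248)/(53.2350−41.4050) = 0.0000. V = [p*·4.4248 + (1−p*)·4.4248]/1.13 = 3.9157. B = V − Δ·S = 3.9157.
(1,1): S=58.5000. Δ = (V_up−V_dn)/(S_up−S_dn) = (0.6807−4.4248)/(68.4450−53.2350) = -0.2462. V = [p*·0.6807 + (1−p*)·4.4248]/1.13 = 1.1122. B = V − Δ·S = 15.5123.
(0,0): S=50.0000. Δ = (V_up−V_dn)/(S_up−S_dn) = (1.1122−3.9157)/(58.5000−45.5000) = -0.2157. V = [p*·1.1122 + (1−p*)·3.9157]/1.13 = 1.3659. B = V − Δ·S = 12.1489.
Sanity check at the root: Δ(0,0)·S0 + B(0,0) reproduces V0 = 1.3659.

(0,0): Delta=-0.2157 Bond=12.1489
(1,0): Delta=0.0000 Bond=3.9157
(1,1): Delta=-0.2462 Bond=15.5123
(2,0): Delta=0.0000 Bond=4.4248
(2,1): Delta=0.0000 Bond=4.4248
(2,2): Delta=-0.2810 Bond=19.9115
V0=1.3659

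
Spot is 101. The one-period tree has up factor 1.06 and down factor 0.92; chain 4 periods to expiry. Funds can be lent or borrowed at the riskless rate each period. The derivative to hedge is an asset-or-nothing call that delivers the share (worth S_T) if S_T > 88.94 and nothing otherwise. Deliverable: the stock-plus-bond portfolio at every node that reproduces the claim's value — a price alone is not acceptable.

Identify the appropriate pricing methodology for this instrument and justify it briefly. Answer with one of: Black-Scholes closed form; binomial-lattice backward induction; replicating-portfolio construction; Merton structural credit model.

Key observation: since the answer must list Δ and B at each node of the 1.06/0.92 lattice on 101, the replicating-portfolio method — solving the two-state system at every node — is the one that applies.

framework: replicating-portfolio construction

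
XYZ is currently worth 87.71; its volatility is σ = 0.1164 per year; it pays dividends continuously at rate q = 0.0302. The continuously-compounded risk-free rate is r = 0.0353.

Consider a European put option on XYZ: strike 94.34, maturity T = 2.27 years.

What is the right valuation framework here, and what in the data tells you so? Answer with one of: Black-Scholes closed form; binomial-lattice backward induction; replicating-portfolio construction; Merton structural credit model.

Key observation: the instrument is a plain European put (strike 94.34) on a lognormal asset; the exact continuous-time formula applies directly.

framework: Black-Scholes closed form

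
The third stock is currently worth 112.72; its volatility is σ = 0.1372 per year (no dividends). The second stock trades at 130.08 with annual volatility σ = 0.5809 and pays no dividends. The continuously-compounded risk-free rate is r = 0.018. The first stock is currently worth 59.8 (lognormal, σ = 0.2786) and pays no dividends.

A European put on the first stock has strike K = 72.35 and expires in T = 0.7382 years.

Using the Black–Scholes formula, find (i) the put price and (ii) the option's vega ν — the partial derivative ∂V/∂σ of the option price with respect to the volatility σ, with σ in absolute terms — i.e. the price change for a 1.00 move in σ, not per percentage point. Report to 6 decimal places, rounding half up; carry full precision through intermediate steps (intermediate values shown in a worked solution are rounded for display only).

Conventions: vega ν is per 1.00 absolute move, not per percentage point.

price = 13.672298
ν = 16.906031

σ√T = 0.2786·√0.7382 = 0.239369
d₁ = (ln(S/K) + (r+σ²/2)T) / (σ√T) = (ln(59.8/72.35) + (0.018+0.2786²/2)·0.7382) / 0.239369 = (-0.190510 + 0.041936) / 0.239369 = -0.620687
d₂ = d₁ − σ√T = -0.620687 − 0.239369 = -0.860057
e^{−rT} = 0.986800
N(−d₁) = 0.732597,  N(−d₂) = 0.805121
Put price V = K·e^{−rT}·N(−d₂) − S·N(−d₁) = 57.481619 − 43.809321 = 13.672298
φ(d₁) = (1/√(2π))·e^{−d₁²/2} = 0.329044
ν = S·φ(d₁)·√T = 16.906031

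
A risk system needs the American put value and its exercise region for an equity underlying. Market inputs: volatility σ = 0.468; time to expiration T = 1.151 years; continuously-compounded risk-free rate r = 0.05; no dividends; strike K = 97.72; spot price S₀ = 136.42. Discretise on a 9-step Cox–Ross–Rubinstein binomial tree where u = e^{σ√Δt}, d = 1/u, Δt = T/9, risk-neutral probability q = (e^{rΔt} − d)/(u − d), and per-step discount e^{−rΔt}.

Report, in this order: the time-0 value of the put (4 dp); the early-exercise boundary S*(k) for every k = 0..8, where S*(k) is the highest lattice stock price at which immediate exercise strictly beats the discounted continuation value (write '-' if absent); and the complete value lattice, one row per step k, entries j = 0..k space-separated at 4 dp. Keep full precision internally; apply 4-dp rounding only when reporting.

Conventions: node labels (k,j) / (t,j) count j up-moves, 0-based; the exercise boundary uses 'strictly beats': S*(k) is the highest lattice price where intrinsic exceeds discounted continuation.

price = 7.4622
boundary = - - - - - 59.0815 49.9765 59.0815 69.8452
tree:
7.4622
10.9726 3.7186
15.7507 5.8882 1.3928
21.9842 9.1367 2.4104 0.2972
29.6993 13.8318 4.1185 0.5723 0.0000
38.6385 20.3103 6.9239 1.1021 0.0000 0.0000
47.7435 28.7023 11.3941 2.1221 0.0000 0.0000 0.0000
55.4453 38.6385 18.2081 4.0861 0.0000 0.0000 0.0000 0.0000
61.9602 47.7435 27.8748 7.8680 0.0000 0.0000 0.0000 0.0000 0.0000
67.4710 55.4453 38.6385 15.1500 0.0000 0.0000 0.0000 0.0000 0.0000 0.0000

params: Δt=0.12789 u=1.18218 d=0.84589 q=0.47733 e^(-rΔt)=0.99363
t_9 payoffs: 67.4710 55.4453 38.6385 15.1500 0.0000 0.0000 0.0000 0.0000 0.0000 0.0000
t_8: node(8,0) S=35.7598 payoff=61.9602 vs cont=61.3373 → 61.9602 [stop]  node(8,1) S=49.9765 payoff=47.7435 vs cont=47.1206 → 47.7435 [stop]  node(8,2) S=69.8452 payoff=27.8748 vs cont=27.2519 → 27.8748 [stop]  node(8,3) S=97.6130 payoff=0.1070 vs cont=7.8680 → 7.8680 [wait]  node(8,4) S=136.4200 payoff=0.0000 vs cont=0.0000 → 0.0000 [wait]  node(8,5) S=190.6552 payoff=0.0000 vs cont=0.0000 → 0.0000 [wait]  node(8,6) S=266.4522 payoff=0.0000 vs cont=0.0000 → 0.0000 [wait]  node(8,7) S=372.3830 payoff=0.0000 vs cont=0.0000 → 0.0000 [wait]  node(8,8) S=520.4277 payoff=0.0000 vs cont=0.0000 → 0.0000 [wait]  ⇒ S*(8)=69.8452
t_7: node(7,0) S=42.2747 payoff=55.4453 vs cont=54.8224 → 55.4453 [stop]  node(7,1) S=59.0815 payoff=38.6385 vs cont=38.0156 → 38.6385 [stop]  node(7,2) S=82.5700 payoff=15.1500 vs cont=18.2081 → 18.2081 [wait]  node(7,3) S=115.3965 payoff=0.0000 vs cont=4.0861 → 4.0861 [wait]  node(7,4) S=161.2736 payoff=0.0000 vs cont=0.0000 → 0.0000 [wait]  node(7,5) S=225.3896 payoff=0.0000 vs cont=0.0000 → 0.0000 [wait]  node(7,6) S=314.9956 payoff=0.0000 vs cont=0.0000 → 0.0000 [wait]  node(7,7) S=440.2254 payoff=0.0000 vs cont=0.0000 → 0.0000 [wait]  ⇒ S*(7)=59.0815
t_6: node(6,0) S=49.9765 payoff=47.7435 vs cont=47.1206 → 47.7435 [stop]  node(6,1) S=69.8452 payoff=27.8748 vs cont=28.7023 → 28.7023 [wait]  node(6,2) S=97.6130 payoff=0.1070 vs cont=11.3941 → 11.3941 [wait]  node(6,3) S=136.4200 payoff=0.0000 vs cont=2.1221 → 2.1221 [wait]  node(6,4) S=190.6552 payoff=0.0000 vs cont=0.0000 → 0.0000 [wait]  node(6,5) S=266.4522 payoff=0.0000 vs cont=0.0000 → 0.0000 [wait]  node(6,6) S=372.3830 payoff=0.0000 vs cont=0.0000 → 0.0000 [wait]  ⇒ S*(6)=49.9765
t_5: node(5,0) S=59.0815 payoff=38.6385 vs cont=38.4081 → 38.6385 [stop]  node(5,1) S=82.5700 payoff=15.1500 vs cont=20.3103 → 20.3103 [wait]  node(5,2) S=115.3965 payoff=0.0000 vs cont=6.9239 → 6.9239 [wait]  node(5,3) S=161.2736 payoff=0.0000 vs cont=1.1021 → 1.1021 [wait]  node(5,4) S=225.3896 payoff=0.0000 vs cont=0.0000 → 0.0000 [wait]  node(5,5) S=314.9956 payoff=0.0000 vs cont=0.0000 → 0.0000 [wait]  ⇒ S*(5)=59.0815
t_4: node(4,0) S=69.8452 payoff=27.8748 vs cont=29.6993 → 29.6993 [wait]  node(4,1) S=97.6130 payoff=0.1070 vs cont=13.8318 → 13.8318 [wait]  node(4,2) S=136.4200 payoff=0.0000 vs cont=4.1185 → 4.1185 [wait]  node(4,3) S=190.6552 payoff=0.0000 vs cont=0.5723 → 0.5723 [wait]  node(4,4) S=266.4522 payoff=0.0000 vs cont=0.0000 → 0.0000 [wait]  ⇒ S*(4)=-
t_3: node(3,0) S=82.5700 payoff=15.1500 vs cont=21.9842 → 21.9842 [wait]  node(3,1) S=115.3965 payoff=0.0000 vs cont=9.1367 → 9.1367 [wait]  node(3,2) S=161.2736 payoff=0.0000 vs cont=2.4104 → 2.4104 [wait]  node(3,3) S=225.3896 payoff=0.0000 vs cont=0.2972 → 0.2972 [wait]  ⇒ S*(3)=-
t_2: node(2,0) S=97.6130 payoff=0.1070 vs cont=15.7507 → 15.7507 [wait]  node(2,1) S=136.4200 payoff=0.0000 vs cont=5.8882 → 5.8882 [wait]  node(2,2) S=190.6552 payoff=0.0000 vs cont=1.3928 → 1.3928 [wait]  ⇒ S*(2)=-
t_1: node(1,0) S=115.3965 payoff=0.0000 vs cont=10.9726 → 10.9726 [wait]  node(1,1) S=161.2736 payoff=0.0000 vs cont=3.7186 → 3.7186 [wait]  ⇒ S*(1)=-
t_0: node(0,0) S=136.4200 payoff=0.0000 vs cont=7.4622 → 7.4622 [wait]  ⇒ S*(0)=-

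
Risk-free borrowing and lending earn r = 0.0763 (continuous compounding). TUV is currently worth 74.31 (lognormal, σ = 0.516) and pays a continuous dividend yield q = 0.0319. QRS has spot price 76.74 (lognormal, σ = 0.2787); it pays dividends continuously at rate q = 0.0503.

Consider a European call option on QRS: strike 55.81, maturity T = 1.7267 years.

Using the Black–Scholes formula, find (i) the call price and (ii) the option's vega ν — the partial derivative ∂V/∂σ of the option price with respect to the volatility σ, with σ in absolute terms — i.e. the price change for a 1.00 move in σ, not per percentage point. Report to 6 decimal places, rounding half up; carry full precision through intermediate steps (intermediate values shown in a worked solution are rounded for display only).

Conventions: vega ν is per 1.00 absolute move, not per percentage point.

σ√T = 0.2787·√1.7267 = 0.366223
d₁ = (ln(S/K) + (r−q+σ²/2)T) / (σ√T) = (ln(76.74/55.81) + (0.0763−0.0503+0.2787²/2)·1.7267) / 0.366223 = (0.318470 + 0.111954) / 0.366223 = 1.175306
d₂ = d₁ − σ√T = 1.175306 − 0.366223 = 0.809083
e^{−rT} = 0.876563
e^{−qT} = 0.916812
N(d₁) = 0.880064,  N(d₂) = 0.790766
Call price V = S·e^{−qT}·N(d₁) − K·e^{−rT}·N(d₂) = 61.917893 − 38.685042 = 23.232850
φ(d₁) = (1/√(2π))·e^{−d₁²/2} = 0.199966
ν = S·e^{−qT}·φ(d₁)·√T = 18.486963

price = 23.232850
ν = 18.486963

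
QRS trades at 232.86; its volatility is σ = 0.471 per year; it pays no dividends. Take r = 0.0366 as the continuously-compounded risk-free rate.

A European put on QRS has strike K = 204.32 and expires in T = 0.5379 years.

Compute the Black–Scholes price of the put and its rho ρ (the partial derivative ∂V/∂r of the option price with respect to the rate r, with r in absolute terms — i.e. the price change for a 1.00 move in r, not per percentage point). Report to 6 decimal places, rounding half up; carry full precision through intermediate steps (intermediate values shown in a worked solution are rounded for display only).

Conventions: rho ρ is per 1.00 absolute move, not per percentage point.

σ√T = 0.471·√0.5379 = 0.345439
d₁ = (ln(S/K) + (r+σ²/2)T) / (σ√T) = (ln(232.86/204.32) + (0.0366+0.471²/2)·0.5379) / 0.345439 = (0.130750 + 0.079351) / 0.345439 = 0.608215
d₂ = d₁ − σ√T = 0.608215 − 0.345439 = 0.262776
e^{−rT} = 0.980505
N(−d₁) = 0.271522,  N(−d₂) = 0.396362
Put price V = K·e^{−rT}·N(−d₂) − S·N(−d₁) = 79.405869 − 63.226724 = 16.179145
ρ = −K·T·e^{−rT}·N(−d₂) = -42.712417

price = 16.179145
ρ = -42.712417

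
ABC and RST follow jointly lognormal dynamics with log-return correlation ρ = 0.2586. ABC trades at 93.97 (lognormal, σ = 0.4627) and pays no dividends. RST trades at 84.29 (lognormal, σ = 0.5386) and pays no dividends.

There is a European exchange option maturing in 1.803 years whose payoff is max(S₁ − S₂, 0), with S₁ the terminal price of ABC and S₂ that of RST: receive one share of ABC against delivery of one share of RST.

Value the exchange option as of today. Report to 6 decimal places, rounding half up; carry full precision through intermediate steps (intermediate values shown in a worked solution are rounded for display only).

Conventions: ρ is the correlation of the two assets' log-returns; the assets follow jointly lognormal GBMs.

σ_eff = √(σ₁² + σ₂² − 2ρσ₁σ₂) = √(0.4627² + 0.5386² − 2·0.2586·0.4627·0.5386) = 0.612609
d₁ = (ln(S₁/S₂) + (q₂ − q₁ + σ_eff²/2)T) / (σ_eff√T) = (ln(93.97/84.29) + (0.0 − 0.0 + 0.187645)·1.803) / 0.822586 = 0.543452
d₂ = d₁ − σ_eff√T = 0.543452 − 0.822586 = -0.279134
N(d₁) = 0.706591,  N(d₂) = 0.390071
V = S₁·e^{−q₁T}·N(d₁) − S₂·e^{−q₂T}·N(d₂) = 66.398332 − 32.879097 = 33.519235
Key observation: r never enters — measured in units of RST, the claim is a call on S₁/S₂ struck at 1, so only the dividend yields and σ_eff matter.

exchange price = 33.519235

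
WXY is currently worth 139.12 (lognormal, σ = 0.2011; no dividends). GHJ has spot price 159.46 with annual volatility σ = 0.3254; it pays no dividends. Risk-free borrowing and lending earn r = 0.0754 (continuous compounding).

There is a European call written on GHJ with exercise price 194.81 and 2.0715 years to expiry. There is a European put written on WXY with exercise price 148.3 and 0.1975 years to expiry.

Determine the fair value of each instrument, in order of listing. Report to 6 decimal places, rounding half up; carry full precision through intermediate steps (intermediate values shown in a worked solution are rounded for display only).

price(GHJ call K=194.81) = 26.729208
price(WXY put K=148.3) = 9.322018

[GHJ call K=194.81]
σ√T = 0.3254·√2.0715 = 0.468339
d₁ = (ln(S/K) + (r+σ²/2)T) / (σ√T) = (ln(159.46/194.81) + (0.0754+0.3254²/2)·2.0715) / 0.468339 = (-0.200232 + 0.265862) / 0.468339 = 0.140134
d₂ = d₁ − σ√T = 0.140134 − 0.468339 = -0.328205
e^{−rT} = 0.855396
N(d₁) = 0.555723,  N(d₂) = 0.371378
price = S·N(d₁) − K·e^{−rT}·N(d₂) = 88.615562 − 61.886354 = 26.729208
[WXY put K=148.3]
σ√T = 0.2011·√0.1975 = 0.089371
d₁ = (ln(S/K) + (r+σ²/2)T) / (σ√T) = (ln(139.12/148.3) + (0.0754+0.2011²/2)·0.1975) / 0.089371 = (-0.063900 + 0.018885) / 0.089371 = -0.503691
d₂ = d₁ − σ√T = -0.503691 − 0.089371 = -0.593062
e^{−rT} = 0.985219
N(−d₁) = 0.692761,  N(−d₂) = 0.723430
price = K·e^{−rT}·N(−d₂) − S·N(−d₁) = 105.698915 − 96.376898 = 9.322018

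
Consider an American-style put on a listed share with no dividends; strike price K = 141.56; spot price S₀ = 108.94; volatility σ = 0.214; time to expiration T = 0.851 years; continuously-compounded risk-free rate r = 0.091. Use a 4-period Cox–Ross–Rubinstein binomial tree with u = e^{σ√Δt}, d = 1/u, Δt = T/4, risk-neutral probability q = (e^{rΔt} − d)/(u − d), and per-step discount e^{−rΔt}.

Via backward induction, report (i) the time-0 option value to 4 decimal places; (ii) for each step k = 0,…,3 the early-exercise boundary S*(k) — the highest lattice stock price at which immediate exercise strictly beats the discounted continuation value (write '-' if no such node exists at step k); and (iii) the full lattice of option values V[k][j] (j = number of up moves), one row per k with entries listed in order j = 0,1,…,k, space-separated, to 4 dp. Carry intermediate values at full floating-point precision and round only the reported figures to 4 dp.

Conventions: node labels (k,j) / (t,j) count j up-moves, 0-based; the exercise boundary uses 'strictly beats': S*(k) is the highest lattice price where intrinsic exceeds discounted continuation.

Δt=0.21275  u=1.10374  d=0.90601  q=0.57421  discount=0.98083
step 4 (expiry): payoffs max(K−S,0) = 68.1567 52.1365 32.6200 8.8440 0.0000
step 3: (k=3,j=0): S=81.0184, K−S=60.5416, hold=57.8274 ⇒ V=60.5416 exercise | (k=3,j=1): S=98.7005, K−S=42.8595, hold=40.1452 ⇒ V=42.8595 exercise | (k=3,j=2): S=120.2418, K−S=21.3182, hold=18.6040 ⇒ V=21.3182 exercise | (k=3,j=3): S=146.4844, K−S=0.0000, hold=3.6935 ⇒ V=3.6935 continue  boundary S*=120.2418
step 2: (k=2,j=0): S=89.4235, K−S=52.1365, hold=49.4223 ⇒ V=52.1365 exercise | (k=2,j=1): S=108.9400, K−S=32.6200, hold=29.9057 ⇒ V=32.6200 exercise | (k=2,j=2): S=132.7160, K−S=8.8440, hold=10.9833 ⇒ V=10.9833 continue  boundary S*=108.9400
step 1: (k=1,j=0): S=98.7005, K−S=42.8595, hold=40.1452 ⇒ V=42.8595 exercise | (k=1,j=1): S=120.2418, K−S=21.3182, hold=19.8088 ⇒ V=21.3182 exercise  boundary S*=120.2418
step 0: (k=0,j=0): S=108.9400, K−S=32.6200, hold=29.9057 ⇒ V=32.6200 exercise  boundary S*=108.9400

price = 32.6200
boundary = 108.9400 120.2418 108.9400 120.2418
tree:
32.6200
42.8595 21.3182
52.1365 32.6200 10.9833
60.5416 42.8595 21.3182 3.6935
68.1567 52.1365 32.6200 8.8440 0.0000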